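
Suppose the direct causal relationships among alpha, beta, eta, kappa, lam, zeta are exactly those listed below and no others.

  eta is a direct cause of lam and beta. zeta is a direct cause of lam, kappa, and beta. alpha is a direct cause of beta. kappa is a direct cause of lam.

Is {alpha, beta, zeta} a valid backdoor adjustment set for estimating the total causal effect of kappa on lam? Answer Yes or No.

Yes

Backdoor paths from kappa to lam (paths whose first edge points into kappa):
  P1: kappa <- zeta -> beta <- eta -> lam
  P2: kappa <- zeta -> lam
Condition 1 (no descendant of kappa in the set): holds — descendants of kappa are {lam}; none are in {alpha, beta, zeta}.
Condition 2 (every backdoor path blocked by {alpha, beta, zeta}):
  P1: blocked at fork node zeta ∈ conditioning set.
  P2: blocked at fork node zeta ∈ conditioning set.
{alpha, beta, zeta} satisfies the backdoor criterion.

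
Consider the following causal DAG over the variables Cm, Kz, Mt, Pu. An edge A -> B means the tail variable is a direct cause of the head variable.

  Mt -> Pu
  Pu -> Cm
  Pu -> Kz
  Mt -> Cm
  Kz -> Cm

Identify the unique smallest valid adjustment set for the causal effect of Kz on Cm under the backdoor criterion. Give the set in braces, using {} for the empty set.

{Pu}

Variables eligible for adjustment (non-descendants of Kz, excluding Kz and Cm): {Mt, Pu}.
Backdoor paths from Kz to Cm:
  P1: Kz <- Pu <- Mt -> Cm
  P2: Kz <- Pu -> Cm
The empty set is not sufficient: P1 (Kz <- Pu <- Mt -> Cm) has no collider blocking it and no conditioned non-collider, so it is open.
Try {Pu}:
  P1: blocked at chain node Pu ∈ conditioning set.
  P2: blocked at fork node Pu ∈ conditioning set.
{Pu} contains no descendant of Kz and blocks every backdoor path.
No other singleton works — e.g. {Mt} leaves P2 open — so {Pu} is the unique smallest valid adjustment set.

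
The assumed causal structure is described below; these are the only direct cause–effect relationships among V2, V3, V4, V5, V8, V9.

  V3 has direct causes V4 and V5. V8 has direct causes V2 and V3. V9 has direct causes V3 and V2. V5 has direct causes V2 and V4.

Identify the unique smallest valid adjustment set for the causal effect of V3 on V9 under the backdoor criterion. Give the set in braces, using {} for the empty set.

{V2}

Variables eligible for adjustment (non-descendants of V3, excluding V3 and V9): {V2, V4, V5}.
Backdoor paths from V3 to V9:
  P1: V3 <- V4 -> V5 <- V2 -> V9
  P2: V3 <- V5 <- V2 -> V9
The empty set is not sufficient: P2 (V3 <- V5 <- V2 -> V9) has no collider blocking it and no conditioned non-collider, so it is open.
Try {V2}:
  P1: blocked at collider V5 (neither it nor any descendant is in the conditioning set).
  P2: blocked at fork node V2 ∈ conditioning set.
{V2} contains no descendant of V3 and blocks every backdoor path.
No other singleton works — e.g. {V4} leaves P2 open — so {V2} is the unique smallest valid adjustment set.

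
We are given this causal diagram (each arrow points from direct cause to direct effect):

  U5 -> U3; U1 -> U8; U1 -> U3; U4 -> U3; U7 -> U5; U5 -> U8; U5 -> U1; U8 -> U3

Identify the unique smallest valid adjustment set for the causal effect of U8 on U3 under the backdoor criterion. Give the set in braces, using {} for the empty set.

{U1, U5}

Variables eligible for adjustment (non-descendants of U8, excluding U8 and U3): {U1, U4, U5, U7}.
Backdoor paths from U8 to U3:
  P1: U8 <- U5 -> U1 -> U3
  P2: U8 <- U5 -> U3
  P3: U8 <- U1 <- U5 -> U3
  P4: U8 <- U1 -> U3
The empty set is not sufficient: P1 (U8 <- U5 -> U1 -> U3) has no collider blocking it and no conditioned non-collider, so it is open.
Try {U1, U5}:
  P1: blocked at fork node U5 ∈ conditioning set.
  P2: blocked at fork node U5 ∈ conditioning set.
  P3: blocked at chain node U1 ∈ conditioning set.
  P4: blocked at fork node U1 ∈ conditioning set.
{U1, U5} contains no descendant of U8 and blocks every backdoor path.
Every element of {U1, U5} is needed (dropping U1 leaves P4 open; dropping U5 leaves P2 open), so no proper subset is valid.
Among all size-2 subsets of the eligible variables, only {U1, U5} blocks every backdoor path, so it is the unique smallest valid adjustment set.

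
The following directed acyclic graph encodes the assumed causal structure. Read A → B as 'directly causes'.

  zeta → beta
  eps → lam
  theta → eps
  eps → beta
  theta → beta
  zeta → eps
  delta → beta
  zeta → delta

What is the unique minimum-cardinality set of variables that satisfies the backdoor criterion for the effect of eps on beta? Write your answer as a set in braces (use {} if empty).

{theta, zeta}

Variables eligible for adjustment (non-descendants of eps, excluding eps and beta): {delta, theta, zeta}.
Backdoor paths from eps to beta:
  P1: eps <- zeta -> delta -> beta
  P2: eps <- zeta -> beta
  P3: eps <- theta -> beta
The empty set is not sufficient: P1 (eps <- zeta -> delta -> beta) has no collider blocking it and no conditioned non-collider, so it is open.
Try {theta, zeta}:
  P1: blocked at fork node zeta ∈ conditioning set.
  P2: blocked at fork node zeta ∈ conditioning set.
  P3: blocked at fork node theta ∈ conditioning set.
{theta, zeta} contains no descendant of eps and blocks every backdoor path.
Every element of {theta, zeta} is needed (dropping theta leaves P3 open; dropping zeta leaves P1 open), so no proper subset is valid.
Among all size-2 subsets of the eligible variables, only {theta, zeta} blocks every backdoor path, so it is the unique smallest valid adjustment set.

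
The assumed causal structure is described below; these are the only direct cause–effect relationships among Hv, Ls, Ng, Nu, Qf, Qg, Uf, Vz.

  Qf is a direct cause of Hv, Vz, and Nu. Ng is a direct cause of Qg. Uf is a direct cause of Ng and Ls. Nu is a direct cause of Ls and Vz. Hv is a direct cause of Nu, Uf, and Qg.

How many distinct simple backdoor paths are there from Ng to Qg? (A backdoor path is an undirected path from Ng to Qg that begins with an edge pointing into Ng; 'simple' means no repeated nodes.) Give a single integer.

4

A backdoor path from Ng to Qg is any simple undirected path whose first edge points into Ng (i.e. leaves Ng via a parent).
Parents of Ng: {Uf}.
Enumerating:
  P1: Ng <- Uf <- Hv -> Qg
  P2: Ng <- Uf -> Ls <- Nu <- Qf -> Hv -> Qg
  P3: Ng <- Uf -> Ls <- Nu <- Hv -> Qg
  P4: Ng <- Uf -> Ls <- Nu -> Vz <- Qf -> Hv -> Qg
That exhausts the simple backdoor paths. Count: 4.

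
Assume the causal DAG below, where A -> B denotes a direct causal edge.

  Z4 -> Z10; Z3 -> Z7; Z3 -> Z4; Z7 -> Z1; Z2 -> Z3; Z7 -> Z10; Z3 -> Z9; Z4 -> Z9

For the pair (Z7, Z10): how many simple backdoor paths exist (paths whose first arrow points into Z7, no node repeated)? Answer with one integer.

A backdoor path from Z7 to Z10 is any simple undirected path whose first edge points into Z7 (i.e. leaves Z7 via a parent).
Parents of Z7: {Z3}.
Enumerating:
  P1: Z7 <- Z3 -> Z4 -> Z10
  P2: Z7 <- Z3 -> Z9 <- Z4 -> Z10
That exhausts the simple backdoor paths. Count: 2.

2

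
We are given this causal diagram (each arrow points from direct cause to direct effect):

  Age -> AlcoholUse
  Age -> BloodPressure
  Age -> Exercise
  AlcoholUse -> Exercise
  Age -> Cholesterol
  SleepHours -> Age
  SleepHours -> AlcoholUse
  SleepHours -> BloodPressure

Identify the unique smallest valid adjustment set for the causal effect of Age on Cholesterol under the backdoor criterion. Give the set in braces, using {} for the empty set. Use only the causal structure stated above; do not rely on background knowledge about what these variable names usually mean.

Variables eligible for adjustment (non-descendants of Age, excluding Age and Cholesterol): {SleepHours}.
Backdoor paths from Age to Cholesterol:
  (none)
With no backdoor paths the empty set already satisfies the criterion, and it is trivially minimal.

{}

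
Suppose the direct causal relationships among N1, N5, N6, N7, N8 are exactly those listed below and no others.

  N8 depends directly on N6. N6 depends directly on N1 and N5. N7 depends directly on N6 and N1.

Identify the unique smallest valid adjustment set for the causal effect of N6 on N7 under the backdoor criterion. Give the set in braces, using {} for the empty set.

{N1}

Variables eligible for adjustment (non-descendants of N6, excluding N6 and N7): {N1, N5}.
Backdoor paths from N6 to N7:
  P1: N6 <- N1 -> N7
The empty set is not sufficient: P1 (N6 <- N1 -> N7) has no collider blocking it and no conditioned non-collider, so it is open.
Try {N1}:
  P1: blocked at fork node N1 ∈ conditioning set.
{N1} contains no descendant of N6 and blocks every backdoor path.
No other singleton works — e.g. {N5} leaves P1 open — so {N1} is the unique smallest valid adjustment set.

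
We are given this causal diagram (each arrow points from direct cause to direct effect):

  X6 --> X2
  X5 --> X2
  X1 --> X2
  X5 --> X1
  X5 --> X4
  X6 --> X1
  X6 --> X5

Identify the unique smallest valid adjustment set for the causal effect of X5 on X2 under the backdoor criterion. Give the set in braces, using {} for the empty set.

Variables eligible for adjustment (non-descendants of X5, excluding X5 and X2): {X6}.
Backdoor paths from X5 to X2:
  P1: X5 <- X6 -> X1 -> X2
  P2: X5 <- X6 -> X2
The empty set is not sufficient: P1 (X5 <- X6 -> X1 -> X2) has no collider blocking it and no conditioned non-collider, so it is open.
Try {X6}:
  P1: blocked at fork node X6 ∈ conditioning set.
  P2: blocked at fork node X6 ∈ conditioning set.
{X6} contains no descendant of X5 and blocks every backdoor path.
{X6} is the unique smallest valid adjustment set.

{X6}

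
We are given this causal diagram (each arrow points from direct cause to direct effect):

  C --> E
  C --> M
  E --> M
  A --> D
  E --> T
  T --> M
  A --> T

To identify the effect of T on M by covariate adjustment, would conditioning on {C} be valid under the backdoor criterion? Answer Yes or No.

No

Backdoor paths from T to M (paths whose first edge points into T):
  P1: T <- E <- C -> M
  P2: T <- E -> M
Condition 1 (no descendant of T in the set): holds — descendants of T are {M}; none are in {C}.
Condition 2 (every backdoor path blocked by {C}):
  P1: blocked at fork node C ∈ conditioning set.
  P2: open — no interior node is in the conditioning set.
{C} does not satisfy the backdoor criterion.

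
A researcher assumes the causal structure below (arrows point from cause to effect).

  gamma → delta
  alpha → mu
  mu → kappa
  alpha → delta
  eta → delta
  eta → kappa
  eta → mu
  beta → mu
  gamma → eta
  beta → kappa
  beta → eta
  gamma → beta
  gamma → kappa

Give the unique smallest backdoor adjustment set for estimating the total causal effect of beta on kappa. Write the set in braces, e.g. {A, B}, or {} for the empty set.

{gamma}

Variables eligible for adjustment (non-descendants of beta, excluding beta and kappa): {alpha, gamma}.
Backdoor paths from beta to kappa:
  P1: beta <- gamma -> eta -> mu -> kappa
  P2: beta <- gamma -> eta -> kappa
  P3: beta <- gamma -> eta -> delta <- alpha -> mu -> kappa
  P4: beta <- gamma -> kappa
  P5: beta <- gamma -> delta <- alpha -> mu <- eta -> kappa
  P6: beta <- gamma -> delta <- alpha -> mu -> kappa
  P7: beta <- gamma -> delta <- eta -> mu -> kappa
  P8: beta <- gamma -> delta <- eta -> kappa
The empty set is not sufficient: P1 (beta <- gamma -> eta -> mu -> kappa) has no collider blocking it and no conditioned non-collider, so it is open.
Try {gamma}:
  P1: blocked at fork node gamma ∈ conditioning set.
  P2: blocked at fork node gamma ∈ conditioning set.
  P3: blocked at fork node gamma ∈ conditioning set.
  P4: blocked at fork node gamma ∈ conditioning set.
  P5: blocked at fork node gamma ∈ conditioning set.
  P6: blocked at fork node gamma ∈ conditioning set.
  P7: blocked at fork node gamma ∈ conditioning set.
  P8: blocked at fork node gamma ∈ conditioning set.
{gamma} contains no descendant of beta and blocks every backdoor path.
No other singleton works — e.g. {alpha} leaves P1 open — so {gamma} is the unique smallest valid adjustment set.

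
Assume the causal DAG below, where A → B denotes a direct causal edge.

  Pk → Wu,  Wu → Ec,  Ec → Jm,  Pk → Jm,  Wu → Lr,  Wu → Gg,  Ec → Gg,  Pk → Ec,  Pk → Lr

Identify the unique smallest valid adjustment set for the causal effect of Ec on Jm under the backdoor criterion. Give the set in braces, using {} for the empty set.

Variables eligible for adjustment (non-descendants of Ec, excluding Ec and Jm): {Lr, Pk, Wu}.
Backdoor paths from Ec to Jm:
  P1: Ec <- Pk -> Jm
  P2: Ec <- Wu <- Pk -> Jm
  P3: Ec <- Wu -> Lr <- Pk -> Jm
The empty set is not sufficient: P1 (Ec <- Pk -> Jm) has no collider blocking it and no conditioned non-collider, so it is open.
Try {Pk}:
  P1: blocked at fork node Pk ∈ conditioning set.
  P2: blocked at fork node Pk ∈ conditioning set.
  P3: blocked at collider Lr (neither it nor any descendant is in the conditioning set).
{Pk} contains no descendant of Ec and blocks every backdoor path.
No other singleton works — e.g. {Wu} leaves P1 open — so {Pk} is the unique smallest valid adjustment set.

{Pk}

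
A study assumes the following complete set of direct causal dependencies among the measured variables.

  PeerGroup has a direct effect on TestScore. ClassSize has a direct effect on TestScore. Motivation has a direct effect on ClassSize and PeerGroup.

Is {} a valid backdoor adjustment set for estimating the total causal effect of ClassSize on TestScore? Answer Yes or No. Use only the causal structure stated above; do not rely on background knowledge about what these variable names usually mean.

No

Backdoor paths from ClassSize to TestScore (paths whose first edge points into ClassSize):
  P1: ClassSize <- Motivation -> PeerGroup -> TestScore
Condition 1 (no descendant of ClassSize in the set): holds — descendants of ClassSize are {TestScore}; none are in {}.
Condition 2 (every backdoor path blocked by {}):
  P1: open — no interior node is in the conditioning set.
{} does not satisfy the backdoor criterion.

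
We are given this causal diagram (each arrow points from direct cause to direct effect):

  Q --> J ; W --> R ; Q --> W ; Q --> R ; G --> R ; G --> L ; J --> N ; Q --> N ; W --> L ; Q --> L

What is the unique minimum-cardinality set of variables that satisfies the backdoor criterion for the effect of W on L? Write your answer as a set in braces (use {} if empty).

{Q}

Variables eligible for adjustment (non-descendants of W, excluding W and L): {G, J, N, Q}.
Backdoor paths from W to L:
  P1: W <- Q -> L
  P2: W <- Q -> R <- G -> L
The empty set is not sufficient: P1 (W <- Q -> L) has no collider blocking it and no conditioned non-collider, so it is open.
Try {Q}:
  P1: blocked at fork node Q ∈ conditioning set.
  P2: blocked at fork node Q ∈ conditioning set.
{Q} contains no descendant of W and blocks every backdoor path.
No other singleton works — e.g. {G} leaves P1 open — so {Q} is the unique smallest valid adjustment set.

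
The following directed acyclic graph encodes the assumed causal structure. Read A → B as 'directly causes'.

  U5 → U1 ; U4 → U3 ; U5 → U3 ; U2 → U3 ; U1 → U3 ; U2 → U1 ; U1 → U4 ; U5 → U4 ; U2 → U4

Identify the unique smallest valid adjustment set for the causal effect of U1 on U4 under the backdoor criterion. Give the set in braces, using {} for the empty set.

Variables eligible for adjustment (non-descendants of U1, excluding U1 and U4): {U2, U5}.
Backdoor paths from U1 to U4:
  P1: U1 <- U5 -> U4
  P2: U1 <- U5 -> U3 <- U2 -> U4
  P3: U1 <- U5 -> U3 <- U4
  P4: U1 <- U2 -> U4
  P5: U1 <- U2 -> U3 <- U5 -> U4
  P6: U1 <- U2 -> U3 <- U4
The empty set is not sufficient: P1 (U1 <- U5 -> U4) has no collider blocking it and no conditioned non-collider, so it is open.
Try {U2, U5}:
  P1: blocked at fork node U5 ∈ conditioning set.
  P2: blocked at fork node U5 ∈ conditioning set.
  P3: blocked at fork node U5 ∈ conditioning set.
  P4: blocked at fork node U2 ∈ conditioning set.
  P5: blocked at fork node U2 ∈ conditioning set.
  P6: blocked at fork node U2 ∈ conditioning set.
{U2, U5} contains no descendant of U1 and blocks every backdoor path.
Every element of {U2, U5} is needed (dropping U2 leaves P4 open; dropping U5 leaves P1 open), so no proper subset is valid.
Among all size-2 subsets of the eligible variables, only {U2, U5} blocks every backdoor path, so it is the unique smallest valid adjustment set.

{U2, U5}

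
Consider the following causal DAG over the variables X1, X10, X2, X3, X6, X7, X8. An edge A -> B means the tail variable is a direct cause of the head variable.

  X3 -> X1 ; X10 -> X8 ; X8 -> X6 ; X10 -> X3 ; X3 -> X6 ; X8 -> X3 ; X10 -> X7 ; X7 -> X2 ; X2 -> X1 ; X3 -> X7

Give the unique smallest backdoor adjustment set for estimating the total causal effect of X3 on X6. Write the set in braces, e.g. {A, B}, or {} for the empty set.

{X8}

Variables eligible for adjustment (non-descendants of X3, excluding X3 and X6): {X10, X8}.
Backdoor paths from X3 to X6:
  P1: X3 <- X10 -> X8 -> X6
  P2: X3 <- X8 -> X6
The empty set is not sufficient: P1 (X3 <- X10 -> X8 -> X6) has no collider blocking it and no conditioned non-collider, so it is open.
Try {X8}:
  P1: blocked at chain node X8 ∈ conditioning set.
  P2: blocked at fork node X8 ∈ conditioning set.
{X8} contains no descendant of X3 and blocks every backdoor path.
No other singleton works — e.g. {X10} leaves P2 open — so {X8} is the unique smallest valid adjustment set.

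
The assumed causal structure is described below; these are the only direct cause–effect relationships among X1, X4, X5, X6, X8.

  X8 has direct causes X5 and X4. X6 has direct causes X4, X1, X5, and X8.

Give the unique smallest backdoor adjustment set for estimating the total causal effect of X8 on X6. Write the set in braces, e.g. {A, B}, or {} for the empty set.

{X4, X5}

Variables eligible for adjustment (non-descendants of X8, excluding X8 and X6): {X1, X4, X5}.
Backdoor paths from X8 to X6:
  P1: X8 <- X5 -> X6
  P2: X8 <- X4 -> X6
The empty set is not sufficient: P1 (X8 <- X5 -> X6) has no collider blocking it and no conditioned non-collider, so it is open.
Try {X4, X5}:
  P1: blocked at fork node X5 ∈ conditioning set.
  P2: blocked at fork node X4 ∈ conditioning set.
{X4, X5} contains no descendant of X8 and blocks every backdoor path.
Every element of {X4, X5} is needed (dropping X4 leaves P2 open; dropping X5 leaves P1 open), so no proper subset is valid.
Among all size-2 subsets of the eligible variables, only {X4, X5} blocks every backdoor path, so it is the unique smallest valid adjustment set.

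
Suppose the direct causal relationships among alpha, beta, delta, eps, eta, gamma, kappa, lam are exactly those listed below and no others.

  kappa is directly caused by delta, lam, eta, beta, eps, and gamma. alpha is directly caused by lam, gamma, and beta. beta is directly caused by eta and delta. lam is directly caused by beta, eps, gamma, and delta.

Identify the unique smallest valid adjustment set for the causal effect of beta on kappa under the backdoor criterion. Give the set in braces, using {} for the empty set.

{delta, eta}

Variables eligible for adjustment (non-descendants of beta, excluding beta and kappa): {delta, eps, eta, gamma}.
Backdoor paths from beta to kappa:
  P1: beta <- delta -> lam <- eps -> kappa
  P2: beta <- delta -> lam <- gamma -> kappa
  P3: beta <- delta -> lam -> kappa
  P4: beta <- delta -> lam -> alpha <- gamma -> kappa
  P5: beta <- delta -> kappa
  P6: beta <- eta -> kappa
The empty set is not sufficient: P3 (beta <- delta -> lam -> kappa) has no collider blocking it and no conditioned non-collider, so it is open.
Try {delta, eta}:
  P1: blocked at fork node delta ∈ conditioning set.
  P2: blocked at fork node delta ∈ conditioning set.
  P3: blocked at fork node delta ∈ conditioning set.
  P4: blocked at fork node delta ∈ conditioning set.
  P5: blocked at fork node delta ∈ conditioning set.
  P6: blocked at fork node eta ∈ conditioning set.
{delta, eta} contains no descendant of beta and blocks every backdoor path.
Every element of {delta, eta} is needed (dropping delta leaves P3 open; dropping eta leaves P6 open), so no proper subset is valid.
Among all size-2 subsets of the eligible variables, only {delta, eta} blocks every backdoor path, so it is the unique smallest valid adjustment set.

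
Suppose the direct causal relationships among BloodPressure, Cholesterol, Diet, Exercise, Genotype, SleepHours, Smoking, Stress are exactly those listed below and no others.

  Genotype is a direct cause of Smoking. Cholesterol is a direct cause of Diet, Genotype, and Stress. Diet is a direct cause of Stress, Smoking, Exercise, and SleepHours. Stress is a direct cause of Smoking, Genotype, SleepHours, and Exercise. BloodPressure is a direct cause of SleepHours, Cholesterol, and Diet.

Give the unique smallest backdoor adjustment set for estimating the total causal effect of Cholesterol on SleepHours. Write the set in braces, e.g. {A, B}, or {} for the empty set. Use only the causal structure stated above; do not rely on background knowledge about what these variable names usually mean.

{BloodPressure}

Variables eligible for adjustment (non-descendants of Cholesterol, excluding Cholesterol and SleepHours): {BloodPressure}.
Backdoor paths from Cholesterol to SleepHours:
  P1: Cholesterol <- BloodPressure -> Diet -> Stress -> SleepHours
  P2: Cholesterol <- BloodPressure -> Diet -> Exercise <- Stress -> SleepHours
  P3: Cholesterol <- BloodPressure -> Diet -> SleepHours
  P4: Cholesterol <- BloodPressure -> Diet -> Smoking <- Stress -> SleepHours
  P5: Cholesterol <- BloodPressure -> Diet -> Smoking <- Genotype <- Stress -> SleepHours
  P6: Cholesterol <- BloodPressure -> SleepHours
The empty set is not sufficient: P1 (Cholesterol <- BloodPressure -> Diet -> Stress -> SleepHours) has no collider blocking it and no conditioned non-collider, so it is open.
Try {BloodPressure}:
  P1: blocked at fork node BloodPressure ∈ conditioning set.
  P2: blocked at fork node BloodPressure ∈ conditioning set.
  P3: blocked at fork node BloodPressure ∈ conditioning set.
  P4: blocked at fork node BloodPressure ∈ conditioning set.
  P5: blocked at fork node BloodPressure ∈ conditioning set.
  P6: blocked at fork node BloodPressure ∈ conditioning set.
{BloodPressure} contains no descendant of Cholesterol and blocks every backdoor path.
{BloodPressure} is the unique smallest valid adjustment set.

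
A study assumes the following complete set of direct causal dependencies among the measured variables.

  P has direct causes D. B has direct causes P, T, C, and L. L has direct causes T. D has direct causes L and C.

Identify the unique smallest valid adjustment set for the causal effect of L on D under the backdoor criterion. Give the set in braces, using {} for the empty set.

{}

Variables eligible for adjustment (non-descendants of L, excluding L and D): {C, T}.
Backdoor paths from L to D:
  P1: L <- T -> B <- C -> D
  P2: L <- T -> B <- P <- D
Each backdoor path contains an unconditioned collider, so every path is already blocked with the empty conditioning set:
  P1: blocked at collider B (neither it nor any descendant is in the conditioning set).
  P2: blocked at collider B (neither it nor any descendant is in the conditioning set).
The empty set is therefore the unique smallest valid set.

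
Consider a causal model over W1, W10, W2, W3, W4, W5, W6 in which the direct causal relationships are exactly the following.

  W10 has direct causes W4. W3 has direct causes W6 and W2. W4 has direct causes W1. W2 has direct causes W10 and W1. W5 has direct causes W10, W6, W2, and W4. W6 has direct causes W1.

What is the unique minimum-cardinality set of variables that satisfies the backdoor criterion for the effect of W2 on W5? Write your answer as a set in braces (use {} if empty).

Variables eligible for adjustment (non-descendants of W2, excluding W2 and W5): {W1, W10, W4, W6}.
Backdoor paths from W2 to W5:
  P1: W2 <- W1 -> W4 -> W10 -> W5
  P2: W2 <- W1 -> W4 -> W5
  P3: W2 <- W1 -> W6 -> W5
  P4: W2 <- W10 <- W4 <- W1 -> W6 -> W5
  P5: W2 <- W10 <- W4 -> W5
  P6: W2 <- W10 -> W5
The empty set is not sufficient: P1 (W2 <- W1 -> W4 -> W10 -> W5) has no collider blocking it and no conditioned non-collider, so it is open.
Try {W1, W10}:
  P1: blocked at fork node W1 ∈ conditioning set.
  P2: blocked at fork node W1 ∈ conditioning set.
  P3: blocked at fork node W1 ∈ conditioning set.
  P4: blocked at chain node W10 ∈ conditioning set.
  P5: blocked at chain node W10 ∈ conditioning set.
  P6: blocked at fork node W10 ∈ conditioning set.
{W1, W10} contains no descendant of W2 and blocks every backdoor path.
Every element of {W1, W10} is needed (dropping W1 leaves P2 open; dropping W10 leaves P5 open), so no proper subset is valid.
Among all size-2 subsets of the eligible variables, only {W1, W10} blocks every backdoor path, so it is the unique smallest valid adjustment set.

{W1, W10}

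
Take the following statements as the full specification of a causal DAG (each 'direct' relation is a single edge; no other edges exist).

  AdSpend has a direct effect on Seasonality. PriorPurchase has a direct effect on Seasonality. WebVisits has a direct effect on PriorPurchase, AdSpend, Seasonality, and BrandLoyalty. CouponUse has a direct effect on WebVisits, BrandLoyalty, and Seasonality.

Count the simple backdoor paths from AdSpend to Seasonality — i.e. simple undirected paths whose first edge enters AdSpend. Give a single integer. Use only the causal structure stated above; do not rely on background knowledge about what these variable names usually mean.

4

A backdoor path from AdSpend to Seasonality is any simple undirected path whose first edge points into AdSpend (i.e. leaves AdSpend via a parent).
Parents of AdSpend: {WebVisits}.
Enumerating:
  P1: AdSpend <- WebVisits <- CouponUse -> Seasonality
  P2: AdSpend <- WebVisits -> BrandLoyalty <- CouponUse -> Seasonality
  P3: AdSpend <- WebVisits -> PriorPurchase -> Seasonality
  P4: AdSpend <- WebVisits -> Seasonality
That exhausts the simple backdoor paths. Count: 4.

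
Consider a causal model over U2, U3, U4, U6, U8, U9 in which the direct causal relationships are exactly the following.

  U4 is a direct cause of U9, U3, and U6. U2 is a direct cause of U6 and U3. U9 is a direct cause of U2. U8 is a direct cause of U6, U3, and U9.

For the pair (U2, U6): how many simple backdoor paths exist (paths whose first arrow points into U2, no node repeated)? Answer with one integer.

A backdoor path from U2 to U6 is any simple undirected path whose first edge points into U2 (i.e. leaves U2 via a parent).
Parents of U2: {U9}.
Enumerating:
  P1: U2 <- U9 <- U8 -> U6
  P2: U2 <- U9 <- U8 -> U3 <- U4 -> U6
  P3: U2 <- U9 <- U4 -> U6
  P4: U2 <- U9 <- U4 -> U3 <- U8 -> U6
That exhausts the simple backdoor paths. Count: 4.

4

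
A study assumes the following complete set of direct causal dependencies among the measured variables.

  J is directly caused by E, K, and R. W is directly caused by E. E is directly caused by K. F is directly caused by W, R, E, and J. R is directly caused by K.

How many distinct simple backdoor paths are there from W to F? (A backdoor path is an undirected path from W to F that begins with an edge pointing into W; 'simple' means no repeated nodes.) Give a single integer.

8

A backdoor path from W to F is any simple undirected path whose first edge points into W (i.e. leaves W via a parent).
Parents of W: {E}.
Enumerating:
  P1: W <- E <- K -> R -> J -> F
  P2: W <- E <- K -> R -> F
  P3: W <- E <- K -> J <- R -> F
  P4: W <- E <- K -> J -> F
  P5: W <- E -> J <- K -> R -> F
  P6: W <- E -> J <- R -> F
  P7: W <- E -> J -> F
  P8: W <- E -> F
That exhausts the simple backdoor paths. Count: 8.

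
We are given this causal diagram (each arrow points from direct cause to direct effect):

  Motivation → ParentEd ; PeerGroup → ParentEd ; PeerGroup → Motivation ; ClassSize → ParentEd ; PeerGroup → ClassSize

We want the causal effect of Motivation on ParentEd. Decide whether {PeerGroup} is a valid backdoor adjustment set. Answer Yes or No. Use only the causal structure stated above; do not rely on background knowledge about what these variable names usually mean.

Backdoor paths from Motivation to ParentEd (paths whose first edge points into Motivation):
  P1: Motivation <- PeerGroup -> ClassSize -> ParentEd
  P2: Motivation <- PeerGroup -> ParentEd
Condition 1 (no descendant of Motivation in the set): holds — descendants of Motivation are {ParentEd}; none are in {PeerGroup}.
Condition 2 (every backdoor path blocked by {PeerGroup}):
  P1: blocked at fork node PeerGroup ∈ conditioning set.
  P2: blocked at fork node PeerGroup ∈ conditioning set.
{PeerGroup} satisfies the backdoor criterion.

Yes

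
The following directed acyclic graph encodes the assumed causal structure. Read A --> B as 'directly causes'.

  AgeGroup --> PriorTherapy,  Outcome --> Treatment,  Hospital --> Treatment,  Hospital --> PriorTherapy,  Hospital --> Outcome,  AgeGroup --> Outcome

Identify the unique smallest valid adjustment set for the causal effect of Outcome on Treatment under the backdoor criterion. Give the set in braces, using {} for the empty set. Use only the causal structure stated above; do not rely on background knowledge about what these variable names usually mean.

{Hospital}

Variables eligible for adjustment (non-descendants of Outcome, excluding Outcome and Treatment): {AgeGroup, Hospital, PriorTherapy}.
Backdoor paths from Outcome to Treatment:
  P1: Outcome <- Hospital -> Treatment
  P2: Outcome <- AgeGroup -> PriorTherapy <- Hospital -> Treatment
The empty set is not sufficient: P1 (Outcome <- Hospital -> Treatment) has no collider blocking it and no conditioned non-collider, so it is open.
Try {Hospital}:
  P1: blocked at fork node Hospital ∈ conditioning set.
  P2: blocked at collider PriorTherapy (neither it nor any descendant is in the conditioning set).
{Hospital} contains no descendant of Outcome and blocks every backdoor path.
No other singleton works — e.g. {AgeGroup} leaves P1 open — so {Hospital} is the unique smallest valid adjustment set.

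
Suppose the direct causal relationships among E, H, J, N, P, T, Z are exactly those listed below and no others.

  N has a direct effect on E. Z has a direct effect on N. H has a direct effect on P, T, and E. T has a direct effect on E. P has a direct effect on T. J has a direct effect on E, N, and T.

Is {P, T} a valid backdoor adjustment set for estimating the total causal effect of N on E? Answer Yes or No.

No

Backdoor paths from N to E (paths whose first edge points into N):
  P1: N <- J -> T <- H -> E
  P2: N <- J -> T <- P <- H -> E
  P3: N <- J -> T -> E
  P4: N <- J -> E
Condition 1 (no descendant of N in the set): holds — descendants of N are {E}; none are in {P, T}.
Condition 2 (every backdoor path blocked by {P, T}):
  P1: open — collider(s) T are conditioned on (or have a conditioned descendant) and no non-collider on the path is in the set.
  P2: blocked at chain node P ∈ conditioning set.
  P3: blocked at chain node T ∈ conditioning set.
  P4: open — no interior node is in the conditioning set.
{P, T} does not satisfy the backdoor criterion.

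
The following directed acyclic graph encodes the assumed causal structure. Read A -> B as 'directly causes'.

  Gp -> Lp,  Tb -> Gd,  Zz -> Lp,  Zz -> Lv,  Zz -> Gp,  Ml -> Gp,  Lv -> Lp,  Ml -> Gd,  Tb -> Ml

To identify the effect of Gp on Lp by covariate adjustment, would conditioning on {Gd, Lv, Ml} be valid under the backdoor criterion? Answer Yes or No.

No

Backdoor paths from Gp to Lp (paths whose first edge points into Gp):
  P1: Gp <- Zz -> Lv -> Lp
  P2: Gp <- Zz -> Lp
Condition 1 (no descendant of Gp in the set): holds — descendants of Gp are {Lp}; none are in {Gd, Lv, Ml}.
Condition 2 (every backdoor path blocked by {Gd, Lv, Ml}):
  P1: blocked at chain node Lv ∈ conditioning set.
  P2: open — no interior node is in the conditioning set.
{Gd, Lv, Ml} does not satisfy the backdoor criterion.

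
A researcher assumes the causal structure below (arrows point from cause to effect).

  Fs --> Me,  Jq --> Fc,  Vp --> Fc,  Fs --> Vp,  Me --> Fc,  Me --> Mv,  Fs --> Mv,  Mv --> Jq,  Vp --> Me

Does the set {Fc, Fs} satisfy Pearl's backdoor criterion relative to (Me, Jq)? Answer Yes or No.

No

Backdoor paths from Me to Jq (paths whose first edge points into Me):
  P1: Me <- Fs -> Vp -> Fc <- Jq
  P2: Me <- Fs -> Mv -> Jq
  P3: Me <- Vp <- Fs -> Mv -> Jq
  P4: Me <- Vp -> Fc <- Jq
Condition 1 (no descendant of Me in the set): FAILS — Fc is a descendant of Me.
Condition 2 (every backdoor path blocked by {Fc, Fs}):
  P1: blocked at fork node Fs ∈ conditioning set.
  P2: blocked at fork node Fs ∈ conditioning set.
  P3: blocked at fork node Fs ∈ conditioning set.
  P4: open — collider(s) Fc are conditioned on (or have a conditioned descendant) and no non-collider on the path is in the set.
{Fc, Fs} does not satisfy the backdoor criterion.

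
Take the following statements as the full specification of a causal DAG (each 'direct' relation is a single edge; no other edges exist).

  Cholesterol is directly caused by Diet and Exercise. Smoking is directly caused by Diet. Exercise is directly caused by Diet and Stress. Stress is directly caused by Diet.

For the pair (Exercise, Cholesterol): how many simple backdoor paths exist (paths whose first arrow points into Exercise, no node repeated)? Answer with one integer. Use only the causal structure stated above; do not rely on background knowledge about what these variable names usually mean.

A backdoor path from Exercise to Cholesterol is any simple undirected path whose first edge points into Exercise (i.e. leaves Exercise via a parent).
Parents of Exercise: {Diet, Stress}.
Enumerating:
  P1: Exercise <- Diet -> Cholesterol
  P2: Exercise <- Stress <- Diet -> Cholesterol
That exhausts the simple backdoor paths. Count: 2.

2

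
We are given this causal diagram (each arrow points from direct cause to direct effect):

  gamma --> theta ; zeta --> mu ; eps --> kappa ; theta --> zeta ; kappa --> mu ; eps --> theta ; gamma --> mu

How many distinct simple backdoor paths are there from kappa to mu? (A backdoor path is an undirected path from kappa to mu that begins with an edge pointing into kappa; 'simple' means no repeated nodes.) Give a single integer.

2

A backdoor path from kappa to mu is any simple undirected path whose first edge points into kappa (i.e. leaves kappa via a parent).
Parents of kappa: {eps}.
Enumerating:
  P1: kappa <- eps -> theta <- gamma -> mu
  P2: kappa <- eps -> theta -> zeta -> mu
That exhausts the simple backdoor paths. Count: 2.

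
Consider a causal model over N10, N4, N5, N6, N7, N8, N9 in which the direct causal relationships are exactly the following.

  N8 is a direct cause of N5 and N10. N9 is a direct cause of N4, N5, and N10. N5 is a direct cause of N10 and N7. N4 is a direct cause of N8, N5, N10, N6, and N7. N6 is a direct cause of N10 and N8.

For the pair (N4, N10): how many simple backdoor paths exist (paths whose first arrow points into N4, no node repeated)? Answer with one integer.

A backdoor path from N4 to N10 is any simple undirected path whose first edge points into N4 (i.e. leaves N4 via a parent).
Parents of N4: {N9}.
Enumerating:
  P1: N4 <- N9 -> N5 <- N8 <- N6 -> N10
  P2: N4 <- N9 -> N5 <- N8 -> N10
  P3: N4 <- N9 -> N5 -> N10
  P4: N4 <- N9 -> N10
That exhausts the simple backdoor paths. Count: 4.

4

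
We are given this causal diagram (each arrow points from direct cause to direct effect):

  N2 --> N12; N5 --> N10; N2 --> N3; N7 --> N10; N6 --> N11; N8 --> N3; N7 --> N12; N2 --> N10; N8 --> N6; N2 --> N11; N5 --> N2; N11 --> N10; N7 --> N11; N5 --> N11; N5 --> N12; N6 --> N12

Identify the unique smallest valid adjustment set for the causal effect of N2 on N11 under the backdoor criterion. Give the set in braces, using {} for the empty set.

{N5}

Variables eligible for adjustment (non-descendants of N2, excluding N2 and N11): {N5, N6, N7, N8}.
Backdoor paths from N2 to N11:
  P1: N2 <- N5 -> N11
  P2: N2 <- N5 -> N10 <- N7 -> N11
  P3: N2 <- N5 -> N10 <- N7 -> N12 <- N6 -> N11
  P4: N2 <- N5 -> N10 <- N11
  P5: N2 <- N5 -> N12 <- N7 -> N11
  P6: N2 <- N5 -> N12 <- N7 -> N10 <- N11
  P7: N2 <- N5 -> N12 <- N6 -> N11
The empty set is not sufficient: P1 (N2 <- N5 -> N11) has no collider blocking it and no conditioned non-collider, so it is open.
Try {N5}:
  P1: blocked at fork node N5 ∈ conditioning set.
  P2: blocked at fork node N5 ∈ conditioning set.
  P3: blocked at fork node N5 ∈ conditioning set.
  P4: blocked at fork node N5 ∈ conditioning set.
  P5: blocked at fork node N5 ∈ conditioning set.
  P6: blocked at fork node N5 ∈ conditioning set.
  P7: blocked at fork node N5 ∈ conditioning set.
{N5} contains no descendant of N2 and blocks every backdoor path.
No other singleton works — e.g. {N7} leaves P1 open — so {N5} is the unique smallest valid adjustment set.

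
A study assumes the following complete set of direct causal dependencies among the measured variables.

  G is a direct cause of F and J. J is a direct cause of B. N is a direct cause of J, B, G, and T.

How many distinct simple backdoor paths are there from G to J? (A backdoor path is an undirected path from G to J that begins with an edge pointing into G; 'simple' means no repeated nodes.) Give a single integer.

2

A backdoor path from G to J is any simple undirected path whose first edge points into G (i.e. leaves G via a parent).
Parents of G: {N}.
Enumerating:
  P1: G <- N -> J
  P2: G <- N -> B <- J
That exhausts the simple backdoor paths. Count: 2.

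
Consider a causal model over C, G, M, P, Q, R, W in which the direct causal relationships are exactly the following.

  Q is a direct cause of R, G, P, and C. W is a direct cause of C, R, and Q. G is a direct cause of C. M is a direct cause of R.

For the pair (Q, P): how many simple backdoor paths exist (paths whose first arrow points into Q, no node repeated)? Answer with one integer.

0

A backdoor path from Q to P is any simple undirected path whose first edge points into Q (i.e. leaves Q via a parent).
Parents of Q: {W}.
No simple path from any parent of Q reaches P without revisiting Q, so there are no backdoor paths.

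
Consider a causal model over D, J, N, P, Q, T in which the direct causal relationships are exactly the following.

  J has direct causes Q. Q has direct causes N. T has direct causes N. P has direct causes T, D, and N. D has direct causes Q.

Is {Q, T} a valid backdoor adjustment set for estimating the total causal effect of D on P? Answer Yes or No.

Yes

Backdoor paths from D to P (paths whose first edge points into D):
  P1: D <- Q <- N -> T -> P
  P2: D <- Q <- N -> P
Condition 1 (no descendant of D in the set): holds — descendants of D are {P}; none are in {Q, T}.
Condition 2 (every backdoor path blocked by {Q, T}):
  P1: blocked at chain node Q ∈ conditioning set.
  P2: blocked at chain node Q ∈ conditioning set.
{Q, T} satisfies the backdoor criterion.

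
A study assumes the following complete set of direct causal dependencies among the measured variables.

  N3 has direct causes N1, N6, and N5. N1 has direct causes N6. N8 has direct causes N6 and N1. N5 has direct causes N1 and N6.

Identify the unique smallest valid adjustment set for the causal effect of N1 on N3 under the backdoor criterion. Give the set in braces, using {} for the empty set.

Variables eligible for adjustment (non-descendants of N1, excluding N1 and N3): {N6}.
Backdoor paths from N1 to N3:
  P1: N1 <- N6 -> N5 -> N3
  P2: N1 <- N6 -> N3
The empty set is not sufficient: P1 (N1 <- N6 -> N5 -> N3) has no collider blocking it and no conditioned non-collider, so it is open.
Try {N6}:
  P1: blocked at fork node N6 ∈ conditioning set.
  P2: blocked at fork node N6 ∈ conditioning set.
{N6} contains no descendant of N1 and blocks every backdoor path.
{N6} is the unique smallest valid adjustment set.

{N6}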